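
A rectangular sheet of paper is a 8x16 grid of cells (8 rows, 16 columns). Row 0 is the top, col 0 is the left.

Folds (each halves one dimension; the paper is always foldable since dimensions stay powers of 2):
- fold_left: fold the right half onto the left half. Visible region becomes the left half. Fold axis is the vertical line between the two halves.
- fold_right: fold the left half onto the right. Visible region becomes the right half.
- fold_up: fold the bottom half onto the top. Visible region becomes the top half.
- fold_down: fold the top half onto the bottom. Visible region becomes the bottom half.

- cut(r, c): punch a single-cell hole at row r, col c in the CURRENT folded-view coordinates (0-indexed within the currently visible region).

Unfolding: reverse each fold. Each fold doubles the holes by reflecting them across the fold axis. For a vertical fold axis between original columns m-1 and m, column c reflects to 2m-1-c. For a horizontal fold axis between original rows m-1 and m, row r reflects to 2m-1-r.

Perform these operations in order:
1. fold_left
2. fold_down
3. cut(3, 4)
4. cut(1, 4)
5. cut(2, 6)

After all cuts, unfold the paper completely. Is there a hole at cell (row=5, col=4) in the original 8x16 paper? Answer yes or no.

Op 1 fold_left: fold axis v@8; visible region now rows[0,8) x cols[0,8) = 8x8
Op 2 fold_down: fold axis h@4; visible region now rows[4,8) x cols[0,8) = 4x8
Op 3 cut(3, 4): punch at orig (7,4); cuts so far [(7, 4)]; region rows[4,8) x cols[0,8) = 4x8
Op 4 cut(1, 4): punch at orig (5,4); cuts so far [(5, 4), (7, 4)]; region rows[4,8) x cols[0,8) = 4x8
Op 5 cut(2, 6): punch at orig (6,6); cuts so far [(5, 4), (6, 6), (7, 4)]; region rows[4,8) x cols[0,8) = 4x8
Unfold 1 (reflect across h@4): 6 holes -> [(0, 4), (1, 6), (2, 4), (5, 4), (6, 6), (7, 4)]
Unfold 2 (reflect across v@8): 12 holes -> [(0, 4), (0, 11), (1, 6), (1, 9), (2, 4), (2, 11), (5, 4), (5, 11), (6, 6), (6, 9), (7, 4), (7, 11)]
Holes: [(0, 4), (0, 11), (1, 6), (1, 9), (2, 4), (2, 11), (5, 4), (5, 11), (6, 6), (6, 9), (7, 4), (7, 11)]

Answer: yes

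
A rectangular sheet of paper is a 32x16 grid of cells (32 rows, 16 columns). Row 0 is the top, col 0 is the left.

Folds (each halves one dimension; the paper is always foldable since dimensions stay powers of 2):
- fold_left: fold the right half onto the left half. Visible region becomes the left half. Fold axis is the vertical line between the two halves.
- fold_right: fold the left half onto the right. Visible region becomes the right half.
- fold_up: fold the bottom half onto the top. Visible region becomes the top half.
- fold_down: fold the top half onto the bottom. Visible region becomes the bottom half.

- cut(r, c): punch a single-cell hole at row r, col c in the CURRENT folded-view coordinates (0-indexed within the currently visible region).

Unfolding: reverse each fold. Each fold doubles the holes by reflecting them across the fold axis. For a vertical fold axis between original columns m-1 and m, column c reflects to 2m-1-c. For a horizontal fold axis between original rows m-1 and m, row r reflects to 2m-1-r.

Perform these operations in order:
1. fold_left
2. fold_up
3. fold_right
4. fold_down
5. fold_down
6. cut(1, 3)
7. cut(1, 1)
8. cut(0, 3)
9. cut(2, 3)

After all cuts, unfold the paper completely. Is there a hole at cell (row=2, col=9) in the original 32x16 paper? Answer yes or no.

Op 1 fold_left: fold axis v@8; visible region now rows[0,32) x cols[0,8) = 32x8
Op 2 fold_up: fold axis h@16; visible region now rows[0,16) x cols[0,8) = 16x8
Op 3 fold_right: fold axis v@4; visible region now rows[0,16) x cols[4,8) = 16x4
Op 4 fold_down: fold axis h@8; visible region now rows[8,16) x cols[4,8) = 8x4
Op 5 fold_down: fold axis h@12; visible region now rows[12,16) x cols[4,8) = 4x4
Op 6 cut(1, 3): punch at orig (13,7); cuts so far [(13, 7)]; region rows[12,16) x cols[4,8) = 4x4
Op 7 cut(1, 1): punch at orig (13,5); cuts so far [(13, 5), (13, 7)]; region rows[12,16) x cols[4,8) = 4x4
Op 8 cut(0, 3): punch at orig (12,7); cuts so far [(12, 7), (13, 5), (13, 7)]; region rows[12,16) x cols[4,8) = 4x4
Op 9 cut(2, 3): punch at orig (14,7); cuts so far [(12, 7), (13, 5), (13, 7), (14, 7)]; region rows[12,16) x cols[4,8) = 4x4
Unfold 1 (reflect across h@12): 8 holes -> [(9, 7), (10, 5), (10, 7), (11, 7), (12, 7), (13, 5), (13, 7), (14, 7)]
Unfold 2 (reflect across h@8): 16 holes -> [(1, 7), (2, 5), (2, 7), (3, 7), (4, 7), (5, 5), (5, 7), (6, 7), (9, 7), (10, 5), (10, 7), (11, 7), (12, 7), (13, 5), (13, 7), (14, 7)]
Unfold 3 (reflect across v@4): 32 holes -> [(1, 0), (1, 7), (2, 0), (2, 2), (2, 5), (2, 7), (3, 0), (3, 7), (4, 0), (4, 7), (5, 0), (5, 2), (5, 5), (5, 7), (6, 0), (6, 7), (9, 0), (9, 7), (10, 0), (10, 2), (10, 5), (10, 7), (11, 0), (11, 7), (12, 0), (12, 7), (13, 0), (13, 2), (13, 5), (13, 7), (14, 0), (14, 7)]
Unfold 4 (reflect across h@16): 64 holes -> [(1, 0), (1, 7), (2, 0), (2, 2), (2, 5), (2, 7), (3, 0), (3, 7), (4, 0), (4, 7), (5, 0), (5, 2), (5, 5), (5, 7), (6, 0), (6, 7), (9, 0), (9, 7), (10, 0), (10, 2), (10, 5), (10, 7), (11, 0), (11, 7), (12, 0), (12, 7), (13, 0), (13, 2), (13, 5), (13, 7), (14, 0), (14, 7), (17, 0), (17, 7), (18, 0), (18, 2), (18, 5), (18, 7), (19, 0), (19, 7), (20, 0), (20, 7), (21, 0), (21, 2), (21, 5), (21, 7), (22, 0), (22, 7), (25, 0), (25, 7), (26, 0), (26, 2), (26, 5), (26, 7), (27, 0), (27, 7), (28, 0), (28, 7), (29, 0), (29, 2), (29, 5), (29, 7), (30, 0), (30, 7)]
Unfold 5 (reflect across v@8): 128 holes -> [(1, 0), (1, 7), (1, 8), (1, 15), (2, 0), (2, 2), (2, 5), (2, 7), (2, 8), (2, 10), (2, 13), (2, 15), (3, 0), (3, 7), (3, 8), (3, 15), (4, 0), (4, 7), (4, 8), (4, 15), (5, 0), (5, 2), (5, 5), (5, 7), (5, 8), (5, 10), (5, 13), (5, 15), (6, 0), (6, 7), (6, 8), (6, 15), (9, 0), (9, 7), (9, 8), (9, 15), (10, 0), (10, 2), (10, 5), (10, 7), (10, 8), (10, 10), (10, 13), (10, 15), (11, 0), (11, 7), (11, 8), (11, 15), (12, 0), (12, 7), (12, 8), (12, 15), (13, 0), (13, 2), (13, 5), (13, 7), (13, 8), (13, 10), (13, 13), (13, 15), (14, 0), (14, 7), (14, 8), (14, 15), (17, 0), (17, 7), (17, 8), (17, 15), (18, 0), (18, 2), (18, 5), (18, 7), (18, 8), (18, 10), (18, 13), (18, 15), (19, 0), (19, 7), (19, 8), (19, 15), (20, 0), (20, 7), (20, 8), (20, 15), (21, 0), (21, 2), (21, 5), (21, 7), (21, 8), (21, 10), (21, 13), (21, 15), (22, 0), (22, 7), (22, 8), (22, 15), (25, 0), (25, 7), (25, 8), (25, 15), (26, 0), (26, 2), (26, 5), (26, 7), (26, 8), (26, 10), (26, 13), (26, 15), (27, 0), (27, 7), (27, 8), (27, 15), (28, 0), (28, 7), (28, 8), (28, 15), (29, 0), (29, 2), (29, 5), (29, 7), (29, 8), (29, 10), (29, 13), (29, 15), (30, 0), (30, 7), (30, 8), (30, 15)]
Holes: [(1, 0), (1, 7), (1, 8), (1, 15), (2, 0), (2, 2), (2, 5), (2, 7), (2, 8), (2, 10), (2, 13), (2, 15), (3, 0), (3, 7), (3, 8), (3, 15), (4, 0), (4, 7), (4, 8), (4, 15), (5, 0), (5, 2), (5, 5), (5, 7), (5, 8), (5, 10), (5, 13), (5, 15), (6, 0), (6, 7), (6, 8), (6, 15), (9, 0), (9, 7), (9, 8), (9, 15), (10, 0), (10, 2), (10, 5), (10, 7), (10, 8), (10, 10), (10, 13), (10, 15), (11, 0), (11, 7), (11, 8), (11, 15), (12, 0), (12, 7), (12, 8), (12, 15), (13, 0), (13, 2), (13, 5), (13, 7), (13, 8), (13, 10), (13, 13), (13, 15), (14, 0), (14, 7), (14, 8), (14, 15), (17, 0), (17, 7), (17, 8), (17, 15), (18, 0), (18, 2), (18, 5), (18, 7), (18, 8), (18, 10), (18, 13), (18, 15), (19, 0), (19, 7), (19, 8), (19, 15), (20, 0), (20, 7), (20, 8), (20, 15), (21, 0), (21, 2), (21, 5), (21, 7), (21, 8), (21, 10), (21, 13), (21, 15), (22, 0), (22, 7), (22, 8), (22, 15), (25, 0), (25, 7), (25, 8), (25, 15), (26, 0), (26, 2), (26, 5), (26, 7), (26, 8), (26, 10), (26, 13), (26, 15), (27, 0), (27, 7), (27, 8), (27, 15), (28, 0), (28, 7), (28, 8), (28, 15), (29, 0), (29, 2), (29, 5), (29, 7), (29, 8), (29, 10), (29, 13), (29, 15), (30, 0), (30, 7), (30, 8), (30, 15)]

Answer: no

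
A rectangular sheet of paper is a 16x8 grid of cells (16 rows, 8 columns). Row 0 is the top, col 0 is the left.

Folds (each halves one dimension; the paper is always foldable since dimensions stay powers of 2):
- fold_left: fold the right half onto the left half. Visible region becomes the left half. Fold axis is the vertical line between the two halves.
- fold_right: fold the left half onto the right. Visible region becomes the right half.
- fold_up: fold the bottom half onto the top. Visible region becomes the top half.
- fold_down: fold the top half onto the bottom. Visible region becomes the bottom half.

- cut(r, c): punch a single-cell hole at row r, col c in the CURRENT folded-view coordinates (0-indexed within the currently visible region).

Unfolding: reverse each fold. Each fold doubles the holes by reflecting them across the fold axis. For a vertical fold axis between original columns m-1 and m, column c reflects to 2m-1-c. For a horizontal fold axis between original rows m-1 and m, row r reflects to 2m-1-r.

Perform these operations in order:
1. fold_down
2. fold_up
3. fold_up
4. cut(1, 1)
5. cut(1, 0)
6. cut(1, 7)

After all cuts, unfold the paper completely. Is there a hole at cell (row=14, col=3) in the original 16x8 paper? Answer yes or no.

Answer: no

Derivation:
Op 1 fold_down: fold axis h@8; visible region now rows[8,16) x cols[0,8) = 8x8
Op 2 fold_up: fold axis h@12; visible region now rows[8,12) x cols[0,8) = 4x8
Op 3 fold_up: fold axis h@10; visible region now rows[8,10) x cols[0,8) = 2x8
Op 4 cut(1, 1): punch at orig (9,1); cuts so far [(9, 1)]; region rows[8,10) x cols[0,8) = 2x8
Op 5 cut(1, 0): punch at orig (9,0); cuts so far [(9, 0), (9, 1)]; region rows[8,10) x cols[0,8) = 2x8
Op 6 cut(1, 7): punch at orig (9,7); cuts so far [(9, 0), (9, 1), (9, 7)]; region rows[8,10) x cols[0,8) = 2x8
Unfold 1 (reflect across h@10): 6 holes -> [(9, 0), (9, 1), (9, 7), (10, 0), (10, 1), (10, 7)]
Unfold 2 (reflect across h@12): 12 holes -> [(9, 0), (9, 1), (9, 7), (10, 0), (10, 1), (10, 7), (13, 0), (13, 1), (13, 7), (14, 0), (14, 1), (14, 7)]
Unfold 3 (reflect across h@8): 24 holes -> [(1, 0), (1, 1), (1, 7), (2, 0), (2, 1), (2, 7), (5, 0), (5, 1), (5, 7), (6, 0), (6, 1), (6, 7), (9, 0), (9, 1), (9, 7), (10, 0), (10, 1), (10, 7), (13, 0), (13, 1), (13, 7), (14, 0), (14, 1), (14, 7)]
Holes: [(1, 0), (1, 1), (1, 7), (2, 0), (2, 1), (2, 7), (5, 0), (5, 1), (5, 7), (6, 0), (6, 1), (6, 7), (9, 0), (9, 1), (9, 7), (10, 0), (10, 1), (10, 7), (13, 0), (13, 1), (13, 7), (14, 0), (14, 1), (14, 7)]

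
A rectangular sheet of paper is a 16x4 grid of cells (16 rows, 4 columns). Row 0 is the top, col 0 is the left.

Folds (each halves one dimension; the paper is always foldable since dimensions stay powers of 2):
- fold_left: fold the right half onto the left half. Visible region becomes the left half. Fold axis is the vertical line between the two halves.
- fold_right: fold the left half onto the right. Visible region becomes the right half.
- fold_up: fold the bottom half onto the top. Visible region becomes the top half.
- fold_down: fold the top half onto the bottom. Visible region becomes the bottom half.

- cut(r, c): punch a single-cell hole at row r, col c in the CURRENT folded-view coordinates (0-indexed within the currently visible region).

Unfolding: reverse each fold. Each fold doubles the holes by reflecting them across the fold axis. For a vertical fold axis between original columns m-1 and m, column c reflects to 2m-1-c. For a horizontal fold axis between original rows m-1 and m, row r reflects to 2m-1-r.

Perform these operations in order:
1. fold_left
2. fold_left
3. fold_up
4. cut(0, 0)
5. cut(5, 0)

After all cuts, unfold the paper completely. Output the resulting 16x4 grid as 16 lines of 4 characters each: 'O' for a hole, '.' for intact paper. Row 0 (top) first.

Answer: OOOO
....
....
....
....
OOOO
....
....
....
....
OOOO
....
....
....
....
OOOO

Derivation:
Op 1 fold_left: fold axis v@2; visible region now rows[0,16) x cols[0,2) = 16x2
Op 2 fold_left: fold axis v@1; visible region now rows[0,16) x cols[0,1) = 16x1
Op 3 fold_up: fold axis h@8; visible region now rows[0,8) x cols[0,1) = 8x1
Op 4 cut(0, 0): punch at orig (0,0); cuts so far [(0, 0)]; region rows[0,8) x cols[0,1) = 8x1
Op 5 cut(5, 0): punch at orig (5,0); cuts so far [(0, 0), (5, 0)]; region rows[0,8) x cols[0,1) = 8x1
Unfold 1 (reflect across h@8): 4 holes -> [(0, 0), (5, 0), (10, 0), (15, 0)]
Unfold 2 (reflect across v@1): 8 holes -> [(0, 0), (0, 1), (5, 0), (5, 1), (10, 0), (10, 1), (15, 0), (15, 1)]
Unfold 3 (reflect across v@2): 16 holes -> [(0, 0), (0, 1), (0, 2), (0, 3), (5, 0), (5, 1), (5, 2), (5, 3), (10, 0), (10, 1), (10, 2), (10, 3), (15, 0), (15, 1), (15, 2), (15, 3)]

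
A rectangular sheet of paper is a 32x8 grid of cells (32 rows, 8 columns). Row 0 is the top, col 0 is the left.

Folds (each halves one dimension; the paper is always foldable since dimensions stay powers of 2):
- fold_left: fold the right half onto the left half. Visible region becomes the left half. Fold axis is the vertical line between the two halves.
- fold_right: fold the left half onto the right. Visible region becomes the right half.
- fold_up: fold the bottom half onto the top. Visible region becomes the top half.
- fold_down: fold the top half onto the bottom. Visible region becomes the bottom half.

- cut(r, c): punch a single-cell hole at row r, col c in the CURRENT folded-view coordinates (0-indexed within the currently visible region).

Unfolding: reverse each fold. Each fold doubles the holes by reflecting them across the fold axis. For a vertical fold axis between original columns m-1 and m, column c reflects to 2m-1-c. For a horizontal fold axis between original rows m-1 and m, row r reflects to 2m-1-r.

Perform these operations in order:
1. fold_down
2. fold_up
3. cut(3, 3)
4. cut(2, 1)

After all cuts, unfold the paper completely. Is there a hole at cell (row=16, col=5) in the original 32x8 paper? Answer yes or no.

Op 1 fold_down: fold axis h@16; visible region now rows[16,32) x cols[0,8) = 16x8
Op 2 fold_up: fold axis h@24; visible region now rows[16,24) x cols[0,8) = 8x8
Op 3 cut(3, 3): punch at orig (19,3); cuts so far [(19, 3)]; region rows[16,24) x cols[0,8) = 8x8
Op 4 cut(2, 1): punch at orig (18,1); cuts so far [(18, 1), (19, 3)]; region rows[16,24) x cols[0,8) = 8x8
Unfold 1 (reflect across h@24): 4 holes -> [(18, 1), (19, 3), (28, 3), (29, 1)]
Unfold 2 (reflect across h@16): 8 holes -> [(2, 1), (3, 3), (12, 3), (13, 1), (18, 1), (19, 3), (28, 3), (29, 1)]
Holes: [(2, 1), (3, 3), (12, 3), (13, 1), (18, 1), (19, 3), (28, 3), (29, 1)]

Answer: no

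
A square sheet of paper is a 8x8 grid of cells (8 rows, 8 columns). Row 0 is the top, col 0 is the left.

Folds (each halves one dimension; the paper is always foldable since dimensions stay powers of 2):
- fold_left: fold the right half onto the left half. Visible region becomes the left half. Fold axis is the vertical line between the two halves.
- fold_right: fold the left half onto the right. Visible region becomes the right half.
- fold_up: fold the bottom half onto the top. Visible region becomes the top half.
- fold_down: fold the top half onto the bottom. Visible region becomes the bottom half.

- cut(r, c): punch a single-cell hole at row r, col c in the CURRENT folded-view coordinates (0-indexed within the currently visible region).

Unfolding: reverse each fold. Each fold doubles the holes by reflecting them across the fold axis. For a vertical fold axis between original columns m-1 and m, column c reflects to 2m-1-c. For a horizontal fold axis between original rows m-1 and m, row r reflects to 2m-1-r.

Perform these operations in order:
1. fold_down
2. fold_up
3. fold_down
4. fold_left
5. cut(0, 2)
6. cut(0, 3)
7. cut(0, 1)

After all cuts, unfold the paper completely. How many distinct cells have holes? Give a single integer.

Answer: 48

Derivation:
Op 1 fold_down: fold axis h@4; visible region now rows[4,8) x cols[0,8) = 4x8
Op 2 fold_up: fold axis h@6; visible region now rows[4,6) x cols[0,8) = 2x8
Op 3 fold_down: fold axis h@5; visible region now rows[5,6) x cols[0,8) = 1x8
Op 4 fold_left: fold axis v@4; visible region now rows[5,6) x cols[0,4) = 1x4
Op 5 cut(0, 2): punch at orig (5,2); cuts so far [(5, 2)]; region rows[5,6) x cols[0,4) = 1x4
Op 6 cut(0, 3): punch at orig (5,3); cuts so far [(5, 2), (5, 3)]; region rows[5,6) x cols[0,4) = 1x4
Op 7 cut(0, 1): punch at orig (5,1); cuts so far [(5, 1), (5, 2), (5, 3)]; region rows[5,6) x cols[0,4) = 1x4
Unfold 1 (reflect across v@4): 6 holes -> [(5, 1), (5, 2), (5, 3), (5, 4), (5, 5), (5, 6)]
Unfold 2 (reflect across h@5): 12 holes -> [(4, 1), (4, 2), (4, 3), (4, 4), (4, 5), (4, 6), (5, 1), (5, 2), (5, 3), (5, 4), (5, 5), (5, 6)]
Unfold 3 (reflect across h@6): 24 holes -> [(4, 1), (4, 2), (4, 3), (4, 4), (4, 5), (4, 6), (5, 1), (5, 2), (5, 3), (5, 4), (5, 5), (5, 6), (6, 1), (6, 2), (6, 3), (6, 4), (6, 5), (6, 6), (7, 1), (7, 2), (7, 3), (7, 4), (7, 5), (7, 6)]
Unfold 4 (reflect across h@4): 48 holes -> [(0, 1), (0, 2), (0, 3), (0, 4), (0, 5), (0, 6), (1, 1), (1, 2), (1, 3), (1, 4), (1, 5), (1, 6), (2, 1), (2, 2), (2, 3), (2, 4), (2, 5), (2, 6), (3, 1), (3, 2), (3, 3), (3, 4), (3, 5), (3, 6), (4, 1), (4, 2), (4, 3), (4, 4), (4, 5), (4, 6), (5, 1), (5, 2), (5, 3), (5, 4), (5, 5), (5, 6), (6, 1), (6, 2), (6, 3), (6, 4), (6, 5), (6, 6), (7, 1), (7, 2), (7, 3), (7, 4), (7, 5), (7, 6)]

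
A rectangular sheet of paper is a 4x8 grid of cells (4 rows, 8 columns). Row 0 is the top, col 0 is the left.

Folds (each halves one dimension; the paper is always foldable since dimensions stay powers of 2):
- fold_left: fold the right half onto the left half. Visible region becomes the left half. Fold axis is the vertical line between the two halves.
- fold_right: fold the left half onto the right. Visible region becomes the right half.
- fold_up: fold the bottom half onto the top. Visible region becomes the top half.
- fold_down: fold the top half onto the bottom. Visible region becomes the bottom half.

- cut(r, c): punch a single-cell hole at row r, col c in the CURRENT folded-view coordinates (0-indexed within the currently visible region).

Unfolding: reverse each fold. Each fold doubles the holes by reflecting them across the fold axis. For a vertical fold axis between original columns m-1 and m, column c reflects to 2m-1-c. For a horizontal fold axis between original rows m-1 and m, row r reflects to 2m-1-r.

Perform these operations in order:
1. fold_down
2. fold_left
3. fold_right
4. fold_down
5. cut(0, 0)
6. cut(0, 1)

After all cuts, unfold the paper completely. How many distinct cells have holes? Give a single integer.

Op 1 fold_down: fold axis h@2; visible region now rows[2,4) x cols[0,8) = 2x8
Op 2 fold_left: fold axis v@4; visible region now rows[2,4) x cols[0,4) = 2x4
Op 3 fold_right: fold axis v@2; visible region now rows[2,4) x cols[2,4) = 2x2
Op 4 fold_down: fold axis h@3; visible region now rows[3,4) x cols[2,4) = 1x2
Op 5 cut(0, 0): punch at orig (3,2); cuts so far [(3, 2)]; region rows[3,4) x cols[2,4) = 1x2
Op 6 cut(0, 1): punch at orig (3,3); cuts so far [(3, 2), (3, 3)]; region rows[3,4) x cols[2,4) = 1x2
Unfold 1 (reflect across h@3): 4 holes -> [(2, 2), (2, 3), (3, 2), (3, 3)]
Unfold 2 (reflect across v@2): 8 holes -> [(2, 0), (2, 1), (2, 2), (2, 3), (3, 0), (3, 1), (3, 2), (3, 3)]
Unfold 3 (reflect across v@4): 16 holes -> [(2, 0), (2, 1), (2, 2), (2, 3), (2, 4), (2, 5), (2, 6), (2, 7), (3, 0), (3, 1), (3, 2), (3, 3), (3, 4), (3, 5), (3, 6), (3, 7)]
Unfold 4 (reflect across h@2): 32 holes -> [(0, 0), (0, 1), (0, 2), (0, 3), (0, 4), (0, 5), (0, 6), (0, 7), (1, 0), (1, 1), (1, 2), (1, 3), (1, 4), (1, 5), (1, 6), (1, 7), (2, 0), (2, 1), (2, 2), (2, 3), (2, 4), (2, 5), (2, 6), (2, 7), (3, 0), (3, 1), (3, 2), (3, 3), (3, 4), (3, 5), (3, 6), (3, 7)]

Answer: 32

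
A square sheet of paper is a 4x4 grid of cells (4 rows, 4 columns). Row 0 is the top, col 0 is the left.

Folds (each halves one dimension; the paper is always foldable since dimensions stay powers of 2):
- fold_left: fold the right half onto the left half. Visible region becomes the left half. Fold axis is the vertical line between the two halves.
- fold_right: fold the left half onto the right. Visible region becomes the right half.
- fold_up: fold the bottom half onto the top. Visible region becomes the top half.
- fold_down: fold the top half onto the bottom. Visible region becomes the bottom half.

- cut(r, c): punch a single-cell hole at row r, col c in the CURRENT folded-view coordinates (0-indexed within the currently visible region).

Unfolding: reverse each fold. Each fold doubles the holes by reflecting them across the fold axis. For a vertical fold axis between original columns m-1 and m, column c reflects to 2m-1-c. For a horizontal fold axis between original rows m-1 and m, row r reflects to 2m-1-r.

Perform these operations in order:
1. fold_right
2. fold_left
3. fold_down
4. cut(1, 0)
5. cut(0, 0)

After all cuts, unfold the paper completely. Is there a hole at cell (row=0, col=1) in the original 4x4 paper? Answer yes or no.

Op 1 fold_right: fold axis v@2; visible region now rows[0,4) x cols[2,4) = 4x2
Op 2 fold_left: fold axis v@3; visible region now rows[0,4) x cols[2,3) = 4x1
Op 3 fold_down: fold axis h@2; visible region now rows[2,4) x cols[2,3) = 2x1
Op 4 cut(1, 0): punch at orig (3,2); cuts so far [(3, 2)]; region rows[2,4) x cols[2,3) = 2x1
Op 5 cut(0, 0): punch at orig (2,2); cuts so far [(2, 2), (3, 2)]; region rows[2,4) x cols[2,3) = 2x1
Unfold 1 (reflect across h@2): 4 holes -> [(0, 2), (1, 2), (2, 2), (3, 2)]
Unfold 2 (reflect across v@3): 8 holes -> [(0, 2), (0, 3), (1, 2), (1, 3), (2, 2), (2, 3), (3, 2), (3, 3)]
Unfold 3 (reflect across v@2): 16 holes -> [(0, 0), (0, 1), (0, 2), (0, 3), (1, 0), (1, 1), (1, 2), (1, 3), (2, 0), (2, 1), (2, 2), (2, 3), (3, 0), (3, 1), (3, 2), (3, 3)]
Holes: [(0, 0), (0, 1), (0, 2), (0, 3), (1, 0), (1, 1), (1, 2), (1, 3), (2, 0), (2, 1), (2, 2), (2, 3), (3, 0), (3, 1), (3, 2), (3, 3)]

Answer: yes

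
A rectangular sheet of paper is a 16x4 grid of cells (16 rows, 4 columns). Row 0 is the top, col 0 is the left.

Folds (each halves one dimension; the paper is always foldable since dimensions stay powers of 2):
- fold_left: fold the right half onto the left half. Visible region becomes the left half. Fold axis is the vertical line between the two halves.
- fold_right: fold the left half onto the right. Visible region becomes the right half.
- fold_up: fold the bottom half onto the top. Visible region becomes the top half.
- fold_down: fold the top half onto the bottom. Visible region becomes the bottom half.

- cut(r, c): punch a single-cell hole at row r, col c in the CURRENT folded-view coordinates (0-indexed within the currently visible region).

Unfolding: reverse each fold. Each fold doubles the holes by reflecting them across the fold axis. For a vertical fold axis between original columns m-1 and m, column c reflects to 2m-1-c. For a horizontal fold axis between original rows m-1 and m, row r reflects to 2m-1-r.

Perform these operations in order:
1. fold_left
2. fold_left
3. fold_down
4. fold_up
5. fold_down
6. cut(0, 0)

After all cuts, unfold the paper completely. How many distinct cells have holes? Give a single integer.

Answer: 32

Derivation:
Op 1 fold_left: fold axis v@2; visible region now rows[0,16) x cols[0,2) = 16x2
Op 2 fold_left: fold axis v@1; visible region now rows[0,16) x cols[0,1) = 16x1
Op 3 fold_down: fold axis h@8; visible region now rows[8,16) x cols[0,1) = 8x1
Op 4 fold_up: fold axis h@12; visible region now rows[8,12) x cols[0,1) = 4x1
Op 5 fold_down: fold axis h@10; visible region now rows[10,12) x cols[0,1) = 2x1
Op 6 cut(0, 0): punch at orig (10,0); cuts so far [(10, 0)]; region rows[10,12) x cols[0,1) = 2x1
Unfold 1 (reflect across h@10): 2 holes -> [(9, 0), (10, 0)]
Unfold 2 (reflect across h@12): 4 holes -> [(9, 0), (10, 0), (13, 0), (14, 0)]
Unfold 3 (reflect across h@8): 8 holes -> [(1, 0), (2, 0), (5, 0), (6, 0), (9, 0), (10, 0), (13, 0), (14, 0)]
Unfold 4 (reflect across v@1): 16 holes -> [(1, 0), (1, 1), (2, 0), (2, 1), (5, 0), (5, 1), (6, 0), (6, 1), (9, 0), (9, 1), (10, 0), (10, 1), (13, 0), (13, 1), (14, 0), (14, 1)]
Unfold 5 (reflect across v@2): 32 holes -> [(1, 0), (1, 1), (1, 2), (1, 3), (2, 0), (2, 1), (2, 2), (2, 3), (5, 0), (5, 1), (5, 2), (5, 3), (6, 0), (6, 1), (6, 2), (6, 3), (9, 0), (9, 1), (9, 2), (9, 3), (10, 0), (10, 1), (10, 2), (10, 3), (13, 0), (13, 1), (13, 2), (13, 3), (14, 0), (14, 1), (14, 2), (14, 3)]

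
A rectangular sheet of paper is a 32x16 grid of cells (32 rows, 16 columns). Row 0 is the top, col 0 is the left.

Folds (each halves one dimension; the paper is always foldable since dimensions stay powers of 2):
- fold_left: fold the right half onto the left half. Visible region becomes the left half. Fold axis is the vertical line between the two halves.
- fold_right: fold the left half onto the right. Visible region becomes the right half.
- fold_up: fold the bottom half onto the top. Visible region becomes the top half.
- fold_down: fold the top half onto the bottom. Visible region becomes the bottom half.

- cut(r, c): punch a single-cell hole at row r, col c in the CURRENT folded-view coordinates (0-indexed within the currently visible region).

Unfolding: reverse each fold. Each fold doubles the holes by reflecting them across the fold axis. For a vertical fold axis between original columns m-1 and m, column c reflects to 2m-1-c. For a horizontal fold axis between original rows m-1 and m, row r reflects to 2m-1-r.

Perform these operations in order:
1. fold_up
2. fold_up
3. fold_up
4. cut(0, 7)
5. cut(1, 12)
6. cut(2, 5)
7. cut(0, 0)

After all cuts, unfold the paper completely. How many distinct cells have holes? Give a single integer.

Op 1 fold_up: fold axis h@16; visible region now rows[0,16) x cols[0,16) = 16x16
Op 2 fold_up: fold axis h@8; visible region now rows[0,8) x cols[0,16) = 8x16
Op 3 fold_up: fold axis h@4; visible region now rows[0,4) x cols[0,16) = 4x16
Op 4 cut(0, 7): punch at orig (0,7); cuts so far [(0, 7)]; region rows[0,4) x cols[0,16) = 4x16
Op 5 cut(1, 12): punch at orig (1,12); cuts so far [(0, 7), (1, 12)]; region rows[0,4) x cols[0,16) = 4x16
Op 6 cut(2, 5): punch at orig (2,5); cuts so far [(0, 7), (1, 12), (2, 5)]; region rows[0,4) x cols[0,16) = 4x16
Op 7 cut(0, 0): punch at orig (0,0); cuts so far [(0, 0), (0, 7), (1, 12), (2, 5)]; region rows[0,4) x cols[0,16) = 4x16
Unfold 1 (reflect across h@4): 8 holes -> [(0, 0), (0, 7), (1, 12), (2, 5), (5, 5), (6, 12), (7, 0), (7, 7)]
Unfold 2 (reflect across h@8): 16 holes -> [(0, 0), (0, 7), (1, 12), (2, 5), (5, 5), (6, 12), (7, 0), (7, 7), (8, 0), (8, 7), (9, 12), (10, 5), (13, 5), (14, 12), (15, 0), (15, 7)]
Unfold 3 (reflect across h@16): 32 holes -> [(0, 0), (0, 7), (1, 12), (2, 5), (5, 5), (6, 12), (7, 0), (7, 7), (8, 0), (8, 7), (9, 12), (10, 5), (13, 5), (14, 12), (15, 0), (15, 7), (16, 0), (16, 7), (17, 12), (18, 5), (21, 5), (22, 12), (23, 0), (23, 7), (24, 0), (24, 7), (25, 12), (26, 5), (29, 5), (30, 12), (31, 0), (31, 7)]

Answer: 32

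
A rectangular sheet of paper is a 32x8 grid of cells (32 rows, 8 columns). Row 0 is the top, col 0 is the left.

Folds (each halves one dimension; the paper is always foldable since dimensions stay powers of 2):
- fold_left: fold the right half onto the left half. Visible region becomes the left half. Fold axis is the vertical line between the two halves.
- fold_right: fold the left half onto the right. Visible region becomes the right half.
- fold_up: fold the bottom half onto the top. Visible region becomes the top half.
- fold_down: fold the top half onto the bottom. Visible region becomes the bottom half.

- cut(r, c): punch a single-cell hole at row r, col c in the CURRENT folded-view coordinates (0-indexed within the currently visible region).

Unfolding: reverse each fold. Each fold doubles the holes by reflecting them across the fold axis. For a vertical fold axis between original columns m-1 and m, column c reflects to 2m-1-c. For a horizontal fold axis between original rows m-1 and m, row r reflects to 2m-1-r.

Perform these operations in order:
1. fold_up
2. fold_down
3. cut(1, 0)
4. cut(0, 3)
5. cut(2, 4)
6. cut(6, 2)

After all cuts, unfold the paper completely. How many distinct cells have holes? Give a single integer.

Op 1 fold_up: fold axis h@16; visible region now rows[0,16) x cols[0,8) = 16x8
Op 2 fold_down: fold axis h@8; visible region now rows[8,16) x cols[0,8) = 8x8
Op 3 cut(1, 0): punch at orig (9,0); cuts so far [(9, 0)]; region rows[8,16) x cols[0,8) = 8x8
Op 4 cut(0, 3): punch at orig (8,3); cuts so far [(8, 3), (9, 0)]; region rows[8,16) x cols[0,8) = 8x8
Op 5 cut(2, 4): punch at orig (10,4); cuts so far [(8, 3), (9, 0), (10, 4)]; region rows[8,16) x cols[0,8) = 8x8
Op 6 cut(6, 2): punch at orig (14,2); cuts so far [(8, 3), (9, 0), (10, 4), (14, 2)]; region rows[8,16) x cols[0,8) = 8x8
Unfold 1 (reflect across h@8): 8 holes -> [(1, 2), (5, 4), (6, 0), (7, 3), (8, 3), (9, 0), (10, 4), (14, 2)]
Unfold 2 (reflect across h@16): 16 holes -> [(1, 2), (5, 4), (6, 0), (7, 3), (8, 3), (9, 0), (10, 4), (14, 2), (17, 2), (21, 4), (22, 0), (23, 3), (24, 3), (25, 0), (26, 4), (30, 2)]

Answer: 16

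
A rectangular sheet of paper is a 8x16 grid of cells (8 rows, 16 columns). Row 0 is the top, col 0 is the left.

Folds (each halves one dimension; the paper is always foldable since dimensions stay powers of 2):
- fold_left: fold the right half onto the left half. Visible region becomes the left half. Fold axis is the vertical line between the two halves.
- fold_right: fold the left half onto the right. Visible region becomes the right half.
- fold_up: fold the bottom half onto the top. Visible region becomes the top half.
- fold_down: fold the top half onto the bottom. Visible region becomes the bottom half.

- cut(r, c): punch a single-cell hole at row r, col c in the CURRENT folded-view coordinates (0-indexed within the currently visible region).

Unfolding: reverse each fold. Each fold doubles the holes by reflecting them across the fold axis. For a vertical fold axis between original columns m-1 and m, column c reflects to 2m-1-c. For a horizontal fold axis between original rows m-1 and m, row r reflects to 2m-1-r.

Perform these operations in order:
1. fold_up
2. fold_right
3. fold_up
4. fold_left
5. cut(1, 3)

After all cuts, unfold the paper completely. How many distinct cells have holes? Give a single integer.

Op 1 fold_up: fold axis h@4; visible region now rows[0,4) x cols[0,16) = 4x16
Op 2 fold_right: fold axis v@8; visible region now rows[0,4) x cols[8,16) = 4x8
Op 3 fold_up: fold axis h@2; visible region now rows[0,2) x cols[8,16) = 2x8
Op 4 fold_left: fold axis v@12; visible region now rows[0,2) x cols[8,12) = 2x4
Op 5 cut(1, 3): punch at orig (1,11); cuts so far [(1, 11)]; region rows[0,2) x cols[8,12) = 2x4
Unfold 1 (reflect across v@12): 2 holes -> [(1, 11), (1, 12)]
Unfold 2 (reflect across h@2): 4 holes -> [(1, 11), (1, 12), (2, 11), (2, 12)]
Unfold 3 (reflect across v@8): 8 holes -> [(1, 3), (1, 4), (1, 11), (1, 12), (2, 3), (2, 4), (2, 11), (2, 12)]
Unfold 4 (reflect across h@4): 16 holes -> [(1, 3), (1, 4), (1, 11), (1, 12), (2, 3), (2, 4), (2, 11), (2, 12), (5, 3), (5, 4), (5, 11), (5, 12), (6, 3), (6, 4), (6, 11), (6, 12)]

Answer: 16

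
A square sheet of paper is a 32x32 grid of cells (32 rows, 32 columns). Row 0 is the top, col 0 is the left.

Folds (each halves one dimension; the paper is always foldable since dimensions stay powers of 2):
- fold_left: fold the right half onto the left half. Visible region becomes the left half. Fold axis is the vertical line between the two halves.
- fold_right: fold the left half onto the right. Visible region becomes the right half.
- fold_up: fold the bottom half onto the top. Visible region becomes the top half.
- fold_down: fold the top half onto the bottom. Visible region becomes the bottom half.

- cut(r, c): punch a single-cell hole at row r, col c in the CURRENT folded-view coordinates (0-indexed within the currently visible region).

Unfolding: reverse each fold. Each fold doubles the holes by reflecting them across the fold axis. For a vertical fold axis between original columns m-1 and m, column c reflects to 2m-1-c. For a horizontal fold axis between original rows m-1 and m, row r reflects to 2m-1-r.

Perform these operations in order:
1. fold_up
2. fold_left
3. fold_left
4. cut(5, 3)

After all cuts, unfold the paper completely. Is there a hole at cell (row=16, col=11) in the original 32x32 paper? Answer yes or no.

Answer: no

Derivation:
Op 1 fold_up: fold axis h@16; visible region now rows[0,16) x cols[0,32) = 16x32
Op 2 fold_left: fold axis v@16; visible region now rows[0,16) x cols[0,16) = 16x16
Op 3 fold_left: fold axis v@8; visible region now rows[0,16) x cols[0,8) = 16x8
Op 4 cut(5, 3): punch at orig (5,3); cuts so far [(5, 3)]; region rows[0,16) x cols[0,8) = 16x8
Unfold 1 (reflect across v@8): 2 holes -> [(5, 3), (5, 12)]
Unfold 2 (reflect across v@16): 4 holes -> [(5, 3), (5, 12), (5, 19), (5, 28)]
Unfold 3 (reflect across h@16): 8 holes -> [(5, 3), (5, 12), (5, 19), (5, 28), (26, 3), (26, 12), (26, 19), (26, 28)]
Holes: [(5, 3), (5, 12), (5, 19), (5, 28), (26, 3), (26, 12), (26, 19), (26, 28)]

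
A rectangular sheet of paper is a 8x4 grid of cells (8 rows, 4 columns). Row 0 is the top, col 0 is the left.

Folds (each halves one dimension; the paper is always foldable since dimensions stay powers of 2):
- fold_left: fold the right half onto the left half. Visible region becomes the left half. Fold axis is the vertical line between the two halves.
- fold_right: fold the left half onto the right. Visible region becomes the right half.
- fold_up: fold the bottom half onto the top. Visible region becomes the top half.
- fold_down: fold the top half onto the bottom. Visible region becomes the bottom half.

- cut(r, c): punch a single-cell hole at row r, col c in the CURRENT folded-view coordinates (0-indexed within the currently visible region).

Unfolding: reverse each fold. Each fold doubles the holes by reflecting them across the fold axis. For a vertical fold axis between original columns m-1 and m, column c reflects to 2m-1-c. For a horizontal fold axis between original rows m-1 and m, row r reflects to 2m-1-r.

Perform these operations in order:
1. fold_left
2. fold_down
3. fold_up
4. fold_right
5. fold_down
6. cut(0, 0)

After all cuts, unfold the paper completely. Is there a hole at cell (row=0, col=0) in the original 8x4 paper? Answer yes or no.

Answer: yes

Derivation:
Op 1 fold_left: fold axis v@2; visible region now rows[0,8) x cols[0,2) = 8x2
Op 2 fold_down: fold axis h@4; visible region now rows[4,8) x cols[0,2) = 4x2
Op 3 fold_up: fold axis h@6; visible region now rows[4,6) x cols[0,2) = 2x2
Op 4 fold_right: fold axis v@1; visible region now rows[4,6) x cols[1,2) = 2x1
Op 5 fold_down: fold axis h@5; visible region now rows[5,6) x cols[1,2) = 1x1
Op 6 cut(0, 0): punch at orig (5,1); cuts so far [(5, 1)]; region rows[5,6) x cols[1,2) = 1x1
Unfold 1 (reflect across h@5): 2 holes -> [(4, 1), (5, 1)]
Unfold 2 (reflect across v@1): 4 holes -> [(4, 0), (4, 1), (5, 0), (5, 1)]
Unfold 3 (reflect across h@6): 8 holes -> [(4, 0), (4, 1), (5, 0), (5, 1), (6, 0), (6, 1), (7, 0), (7, 1)]
Unfold 4 (reflect across h@4): 16 holes -> [(0, 0), (0, 1), (1, 0), (1, 1), (2, 0), (2, 1), (3, 0), (3, 1), (4, 0), (4, 1), (5, 0), (5, 1), (6, 0), (6, 1), (7, 0), (7, 1)]
Unfold 5 (reflect across v@2): 32 holes -> [(0, 0), (0, 1), (0, 2), (0, 3), (1, 0), (1, 1), (1, 2), (1, 3), (2, 0), (2, 1), (2, 2), (2, 3), (3, 0), (3, 1), (3, 2), (3, 3), (4, 0), (4, 1), (4, 2), (4, 3), (5, 0), (5, 1), (5, 2), (5, 3), (6, 0), (6, 1), (6, 2), (6, 3), (7, 0), (7, 1), (7, 2), (7, 3)]
Holes: [(0, 0), (0, 1), (0, 2), (0, 3), (1, 0), (1, 1), (1, 2), (1, 3), (2, 0), (2, 1), (2, 2), (2, 3), (3, 0), (3, 1), (3, 2), (3, 3), (4, 0), (4, 1), (4, 2), (4, 3), (5, 0), (5, 1), (5, 2), (5, 3), (6, 0), (6, 1), (6, 2), (6, 3), (7, 0), (7, 1), (7, 2), (7, 3)]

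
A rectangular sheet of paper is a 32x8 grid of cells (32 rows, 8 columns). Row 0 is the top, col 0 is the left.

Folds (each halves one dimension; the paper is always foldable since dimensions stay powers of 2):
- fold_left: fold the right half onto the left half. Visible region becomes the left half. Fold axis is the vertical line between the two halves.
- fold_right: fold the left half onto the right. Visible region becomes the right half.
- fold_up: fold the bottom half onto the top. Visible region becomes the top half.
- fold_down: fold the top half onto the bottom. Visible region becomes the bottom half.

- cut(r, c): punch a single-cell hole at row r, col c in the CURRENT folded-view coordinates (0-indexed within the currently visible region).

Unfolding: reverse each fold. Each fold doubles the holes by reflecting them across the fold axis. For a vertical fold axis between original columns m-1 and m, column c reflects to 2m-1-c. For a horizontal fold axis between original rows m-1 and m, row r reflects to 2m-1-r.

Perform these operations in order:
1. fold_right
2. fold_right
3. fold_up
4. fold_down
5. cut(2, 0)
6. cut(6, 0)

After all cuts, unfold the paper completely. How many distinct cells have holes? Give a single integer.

Op 1 fold_right: fold axis v@4; visible region now rows[0,32) x cols[4,8) = 32x4
Op 2 fold_right: fold axis v@6; visible region now rows[0,32) x cols[6,8) = 32x2
Op 3 fold_up: fold axis h@16; visible region now rows[0,16) x cols[6,8) = 16x2
Op 4 fold_down: fold axis h@8; visible region now rows[8,16) x cols[6,8) = 8x2
Op 5 cut(2, 0): punch at orig (10,6); cuts so far [(10, 6)]; region rows[8,16) x cols[6,8) = 8x2
Op 6 cut(6, 0): punch at orig (14,6); cuts so far [(10, 6), (14, 6)]; region rows[8,16) x cols[6,8) = 8x2
Unfold 1 (reflect across h@8): 4 holes -> [(1, 6), (5, 6), (10, 6), (14, 6)]
Unfold 2 (reflect across h@16): 8 holes -> [(1, 6), (5, 6), (10, 6), (14, 6), (17, 6), (21, 6), (26, 6), (30, 6)]
Unfold 3 (reflect across v@6): 16 holes -> [(1, 5), (1, 6), (5, 5), (5, 6), (10, 5), (10, 6), (14, 5), (14, 6), (17, 5), (17, 6), (21, 5), (21, 6), (26, 5), (26, 6), (30, 5), (30, 6)]
Unfold 4 (reflect across v@4): 32 holes -> [(1, 1), (1, 2), (1, 5), (1, 6), (5, 1), (5, 2), (5, 5), (5, 6), (10, 1), (10, 2), (10, 5), (10, 6), (14, 1), (14, 2), (14, 5), (14, 6), (17, 1), (17, 2), (17, 5), (17, 6), (21, 1), (21, 2), (21, 5), (21, 6), (26, 1), (26, 2), (26, 5), (26, 6), (30, 1), (30, 2), (30, 5), (30, 6)]

Answer: 32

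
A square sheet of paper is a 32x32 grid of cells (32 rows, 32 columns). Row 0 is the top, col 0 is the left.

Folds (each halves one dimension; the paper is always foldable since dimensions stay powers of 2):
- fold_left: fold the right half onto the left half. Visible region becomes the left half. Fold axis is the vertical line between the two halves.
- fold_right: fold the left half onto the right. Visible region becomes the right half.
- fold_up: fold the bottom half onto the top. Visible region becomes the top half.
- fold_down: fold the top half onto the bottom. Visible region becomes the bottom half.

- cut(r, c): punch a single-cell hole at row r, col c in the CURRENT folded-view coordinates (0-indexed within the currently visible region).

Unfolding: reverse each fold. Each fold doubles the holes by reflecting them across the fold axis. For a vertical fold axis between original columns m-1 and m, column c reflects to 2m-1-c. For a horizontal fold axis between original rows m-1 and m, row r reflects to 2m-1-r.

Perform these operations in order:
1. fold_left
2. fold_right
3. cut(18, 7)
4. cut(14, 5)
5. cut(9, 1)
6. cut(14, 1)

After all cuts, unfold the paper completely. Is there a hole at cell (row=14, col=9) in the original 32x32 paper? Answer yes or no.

Op 1 fold_left: fold axis v@16; visible region now rows[0,32) x cols[0,16) = 32x16
Op 2 fold_right: fold axis v@8; visible region now rows[0,32) x cols[8,16) = 32x8
Op 3 cut(18, 7): punch at orig (18,15); cuts so far [(18, 15)]; region rows[0,32) x cols[8,16) = 32x8
Op 4 cut(14, 5): punch at orig (14,13); cuts so far [(14, 13), (18, 15)]; region rows[0,32) x cols[8,16) = 32x8
Op 5 cut(9, 1): punch at orig (9,9); cuts so far [(9, 9), (14, 13), (18, 15)]; region rows[0,32) x cols[8,16) = 32x8
Op 6 cut(14, 1): punch at orig (14,9); cuts so far [(9, 9), (14, 9), (14, 13), (18, 15)]; region rows[0,32) x cols[8,16) = 32x8
Unfold 1 (reflect across v@8): 8 holes -> [(9, 6), (9, 9), (14, 2), (14, 6), (14, 9), (14, 13), (18, 0), (18, 15)]
Unfold 2 (reflect across v@16): 16 holes -> [(9, 6), (9, 9), (9, 22), (9, 25), (14, 2), (14, 6), (14, 9), (14, 13), (14, 18), (14, 22), (14, 25), (14, 29), (18, 0), (18, 15), (18, 16), (18, 31)]
Holes: [(9, 6), (9, 9), (9, 22), (9, 25), (14, 2), (14, 6), (14, 9), (14, 13), (14, 18), (14, 22), (14, 25), (14, 29), (18, 0), (18, 15), (18, 16), (18, 31)]

Answer: yes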